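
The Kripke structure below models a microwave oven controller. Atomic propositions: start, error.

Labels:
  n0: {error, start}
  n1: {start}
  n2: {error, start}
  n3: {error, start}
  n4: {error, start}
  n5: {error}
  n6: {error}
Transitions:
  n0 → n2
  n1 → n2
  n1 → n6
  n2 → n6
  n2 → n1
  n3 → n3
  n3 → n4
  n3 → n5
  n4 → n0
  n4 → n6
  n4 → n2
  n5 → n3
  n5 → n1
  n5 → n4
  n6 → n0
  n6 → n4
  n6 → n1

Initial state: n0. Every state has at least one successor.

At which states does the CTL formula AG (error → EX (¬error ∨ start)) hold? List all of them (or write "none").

{n0, n1, n2, n3, n4, n5, n6}

States satisfying error → EX (¬error ∨ start): {n0, n1, n2, n3, n4, n5, n6}.
States satisfying AG (error → EX (¬error ∨ start)): {n0, n1, n2, n3, n4, n5, n6}.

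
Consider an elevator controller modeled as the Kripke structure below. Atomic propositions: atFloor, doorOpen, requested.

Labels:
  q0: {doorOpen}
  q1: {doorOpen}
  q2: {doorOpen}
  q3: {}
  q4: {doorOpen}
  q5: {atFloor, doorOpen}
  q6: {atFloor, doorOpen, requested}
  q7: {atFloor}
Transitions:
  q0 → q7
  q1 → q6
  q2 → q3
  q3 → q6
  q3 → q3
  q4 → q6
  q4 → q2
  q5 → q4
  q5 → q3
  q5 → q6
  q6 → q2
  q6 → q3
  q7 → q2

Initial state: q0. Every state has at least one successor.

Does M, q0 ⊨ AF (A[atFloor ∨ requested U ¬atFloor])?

States satisfying A[atFloor ∨ requested U ¬atFloor]: {q0, q1, q2, q3, q4, q5, q6, q7}.
States satisfying AF (A[atFloor ∨ requested U ¬atFloor]): {q0, q1, q2, q3, q4, q5, q6, q7}.
q0 ∈ Sat(AF (A[atFloor ∨ requested U ¬atFloor])).

Yes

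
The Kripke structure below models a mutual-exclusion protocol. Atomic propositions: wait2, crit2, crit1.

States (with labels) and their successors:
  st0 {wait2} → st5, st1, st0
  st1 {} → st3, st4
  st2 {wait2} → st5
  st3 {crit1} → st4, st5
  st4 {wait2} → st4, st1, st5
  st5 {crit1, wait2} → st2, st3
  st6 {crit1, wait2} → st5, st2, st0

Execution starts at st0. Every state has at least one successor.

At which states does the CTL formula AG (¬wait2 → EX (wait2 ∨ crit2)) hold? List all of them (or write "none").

{st0, st1, st2, st3, st4, st5, st6}

States satisfying ¬wait2 → EX (wait2 ∨ crit2): {st0, st1, st2, st3, st4, st5, st6}.
States satisfying AG (¬wait2 → EX (wait2 ∨ crit2)): {st0, st1, st2, st3, st4, st5, st6}.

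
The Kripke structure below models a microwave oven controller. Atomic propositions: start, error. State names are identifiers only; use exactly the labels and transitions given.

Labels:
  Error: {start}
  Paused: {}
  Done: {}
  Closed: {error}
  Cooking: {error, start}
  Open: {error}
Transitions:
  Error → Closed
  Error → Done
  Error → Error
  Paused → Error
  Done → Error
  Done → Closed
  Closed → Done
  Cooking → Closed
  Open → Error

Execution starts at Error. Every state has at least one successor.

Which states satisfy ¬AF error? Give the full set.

States satisfying error: {Closed, Cooking, Open}.
States satisfying AF error: {Closed, Cooking, Open}.
States satisfying ¬AF error: {Error, Paused, Done}.

{Error, Paused, Done}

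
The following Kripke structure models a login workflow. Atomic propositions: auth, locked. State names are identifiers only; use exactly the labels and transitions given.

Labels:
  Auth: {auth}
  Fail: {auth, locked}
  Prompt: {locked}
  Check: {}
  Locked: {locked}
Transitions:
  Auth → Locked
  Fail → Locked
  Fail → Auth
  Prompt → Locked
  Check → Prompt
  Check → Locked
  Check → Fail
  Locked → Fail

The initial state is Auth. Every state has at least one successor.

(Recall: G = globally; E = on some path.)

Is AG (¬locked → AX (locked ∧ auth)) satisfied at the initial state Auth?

States satisfying ¬locked → AX (locked ∧ auth): {Fail, Prompt, Locked}.
States satisfying AG (¬locked → AX (locked ∧ auth)): ∅.
Auth is reachable from Auth and violates ¬locked → AX (locked ∧ auth), so AG fails at Auth.
Auth ∉ Sat(AG (¬locked → AX (locked ∧ auth))).

Does not hold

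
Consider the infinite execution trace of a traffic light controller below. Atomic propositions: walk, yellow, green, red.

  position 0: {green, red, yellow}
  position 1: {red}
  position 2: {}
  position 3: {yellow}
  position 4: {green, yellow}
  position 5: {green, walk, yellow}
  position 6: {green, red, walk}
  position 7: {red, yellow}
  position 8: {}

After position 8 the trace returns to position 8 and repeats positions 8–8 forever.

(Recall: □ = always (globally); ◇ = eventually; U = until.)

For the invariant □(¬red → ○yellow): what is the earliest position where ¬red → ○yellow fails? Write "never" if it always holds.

Check ¬red → ○yellow at each position in order: 0 ✓, 1 ✓, 2 ✓, 3 ✓, 4 ✓.
At position 5 the labels are {green, walk, yellow} and the next position 6 has {green, red, walk}, so ¬red → ○yellow is false there. This is the first violation.

5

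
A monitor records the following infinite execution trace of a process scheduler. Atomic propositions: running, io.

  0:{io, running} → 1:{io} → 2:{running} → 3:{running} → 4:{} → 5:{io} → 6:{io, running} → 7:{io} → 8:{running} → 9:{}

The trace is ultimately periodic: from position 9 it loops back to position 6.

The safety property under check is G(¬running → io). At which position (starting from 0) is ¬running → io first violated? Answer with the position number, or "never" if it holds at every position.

4

Check ¬running → io at each position in order: 0 ✓, 1 ✓, 2 ✓, 3 ✓.
At position 4 the labels are {}, so ¬running → io is false there. This is the first violation.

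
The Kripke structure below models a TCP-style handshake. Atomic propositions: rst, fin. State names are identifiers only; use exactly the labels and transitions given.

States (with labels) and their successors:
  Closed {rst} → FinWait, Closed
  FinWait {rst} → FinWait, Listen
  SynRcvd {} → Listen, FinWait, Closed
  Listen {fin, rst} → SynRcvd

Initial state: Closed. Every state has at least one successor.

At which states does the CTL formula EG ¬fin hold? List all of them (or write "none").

States satisfying ¬fin: {Closed, FinWait, SynRcvd}.
States satisfying EG ¬fin: {Closed, FinWait, SynRcvd}.

{Closed, FinWait, SynRcvd}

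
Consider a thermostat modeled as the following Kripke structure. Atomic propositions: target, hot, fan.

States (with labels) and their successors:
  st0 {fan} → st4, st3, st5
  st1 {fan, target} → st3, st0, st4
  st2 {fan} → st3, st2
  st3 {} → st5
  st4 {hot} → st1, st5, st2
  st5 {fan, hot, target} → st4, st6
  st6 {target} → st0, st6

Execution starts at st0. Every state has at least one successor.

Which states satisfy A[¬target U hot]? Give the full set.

States satisfying ¬target: {st0, st2, st3, st4}.
States satisfying hot: {st4, st5}.
States satisfying A[¬target U hot]: {st0, st3, st4, st5}.

{st0, st3, st4, st5}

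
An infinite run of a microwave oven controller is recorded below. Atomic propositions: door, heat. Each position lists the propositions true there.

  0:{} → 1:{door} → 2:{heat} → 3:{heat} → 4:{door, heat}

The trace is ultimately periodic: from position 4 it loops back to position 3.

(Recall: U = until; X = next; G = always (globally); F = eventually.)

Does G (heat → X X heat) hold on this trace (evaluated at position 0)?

Holds

heat → X X heat holds at every position 0..4, and those are all positions ever visited, so G (heat → X X heat) holds.
Positions where heat holds: 2, 3, 4.
Check X X heat at each: 2→ok, 3→ok, 4→ok.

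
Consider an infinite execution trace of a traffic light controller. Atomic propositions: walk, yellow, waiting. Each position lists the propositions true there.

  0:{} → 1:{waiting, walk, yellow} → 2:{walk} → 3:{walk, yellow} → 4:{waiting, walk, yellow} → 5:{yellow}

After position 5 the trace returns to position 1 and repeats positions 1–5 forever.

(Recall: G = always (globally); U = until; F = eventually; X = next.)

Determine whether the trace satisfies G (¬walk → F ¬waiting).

¬walk → F ¬waiting holds at every position 0..5, and those are all positions ever visited, so G (¬walk → F ¬waiting) holds.
Positions where ¬walk holds: 0, 5.
Check F ¬waiting at each: 0→ok, 5→ok.

Satisfied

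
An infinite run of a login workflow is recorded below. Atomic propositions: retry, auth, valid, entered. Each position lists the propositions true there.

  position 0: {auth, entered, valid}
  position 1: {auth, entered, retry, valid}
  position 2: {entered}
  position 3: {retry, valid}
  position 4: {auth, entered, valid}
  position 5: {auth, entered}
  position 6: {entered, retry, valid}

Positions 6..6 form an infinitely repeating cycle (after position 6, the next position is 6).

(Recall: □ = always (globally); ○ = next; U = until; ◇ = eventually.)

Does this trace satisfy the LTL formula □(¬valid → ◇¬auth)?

Yes

¬valid → ◇¬auth holds at every position 0..6, and those are all positions ever visited, so □(¬valid → ◇¬auth) holds.
Positions where ¬valid holds: 2, 5.
Check ◇¬auth at each: 2→ok, 5→ok.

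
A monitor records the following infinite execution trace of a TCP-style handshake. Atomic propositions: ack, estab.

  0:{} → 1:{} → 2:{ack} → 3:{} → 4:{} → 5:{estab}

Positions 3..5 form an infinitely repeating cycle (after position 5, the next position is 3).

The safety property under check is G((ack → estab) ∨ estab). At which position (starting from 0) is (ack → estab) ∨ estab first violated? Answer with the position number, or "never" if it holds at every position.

2

Check (ack → estab) ∨ estab at each position in order: 0 ✓, 1 ✓.
At position 2 the labels are {ack}, so (ack → estab) ∨ estab is false there. This is the first violation.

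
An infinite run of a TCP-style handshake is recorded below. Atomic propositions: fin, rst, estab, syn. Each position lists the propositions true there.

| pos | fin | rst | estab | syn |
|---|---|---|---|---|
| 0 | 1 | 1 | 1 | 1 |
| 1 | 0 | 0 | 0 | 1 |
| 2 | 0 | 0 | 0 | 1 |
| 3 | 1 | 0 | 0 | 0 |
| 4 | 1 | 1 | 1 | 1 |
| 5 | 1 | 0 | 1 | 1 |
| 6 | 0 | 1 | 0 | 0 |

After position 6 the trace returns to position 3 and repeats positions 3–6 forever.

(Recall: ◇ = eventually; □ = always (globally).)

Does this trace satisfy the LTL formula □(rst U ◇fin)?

Yes

rst U ◇fin holds at every position 0..6, and those are all positions ever visited, so □(rst U ◇fin) holds.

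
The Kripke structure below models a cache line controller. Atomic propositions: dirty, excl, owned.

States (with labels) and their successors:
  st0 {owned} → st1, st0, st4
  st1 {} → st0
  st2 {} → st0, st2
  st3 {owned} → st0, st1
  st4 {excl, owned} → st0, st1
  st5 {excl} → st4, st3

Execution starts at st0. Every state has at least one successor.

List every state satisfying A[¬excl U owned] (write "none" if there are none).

{st0, st1, st3, st4}

States satisfying ¬excl: {st0, st1, st2, st3}.
States satisfying owned: {st0, st3, st4}.
States satisfying A[¬excl U owned]: {st0, st1, st3, st4}.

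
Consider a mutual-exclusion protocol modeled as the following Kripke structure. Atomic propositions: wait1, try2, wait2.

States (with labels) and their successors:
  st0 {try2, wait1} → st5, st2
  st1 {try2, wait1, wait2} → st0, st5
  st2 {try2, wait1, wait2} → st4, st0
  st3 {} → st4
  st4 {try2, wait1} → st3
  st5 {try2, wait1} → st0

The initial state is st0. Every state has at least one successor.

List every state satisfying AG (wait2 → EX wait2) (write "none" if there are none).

{st3, st4}

States satisfying wait2 → EX wait2: {st0, st3, st4, st5}.
States satisfying AG (wait2 → EX wait2): {st3, st4}.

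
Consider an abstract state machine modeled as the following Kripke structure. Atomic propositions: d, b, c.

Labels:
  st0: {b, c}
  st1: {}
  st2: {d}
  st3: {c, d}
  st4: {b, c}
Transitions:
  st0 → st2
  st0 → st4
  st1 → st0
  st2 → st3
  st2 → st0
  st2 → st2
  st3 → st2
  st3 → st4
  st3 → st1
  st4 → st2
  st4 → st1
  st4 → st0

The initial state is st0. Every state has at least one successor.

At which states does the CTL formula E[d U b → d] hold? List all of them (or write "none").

{st1, st2, st3}

States satisfying d: {st2, st3}.
States satisfying b → d: {st1, st2, st3}.
States satisfying E[d U b → d]: {st1, st2, st3}.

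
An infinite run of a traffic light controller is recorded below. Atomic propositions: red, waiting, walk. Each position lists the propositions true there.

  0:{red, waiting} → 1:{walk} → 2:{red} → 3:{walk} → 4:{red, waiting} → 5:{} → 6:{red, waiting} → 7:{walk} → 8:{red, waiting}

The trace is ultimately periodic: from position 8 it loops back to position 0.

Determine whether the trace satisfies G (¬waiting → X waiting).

Violated

¬waiting → X waiting must hold at every position from 0 onward. It fails at position 1, so G (¬waiting → X waiting) is false.
Positions where ¬waiting holds: 1, 2, 3, 5, 7.
Check X waiting at each: 1→fails, 2→fails, 3→ok, 5→ok, 7→ok.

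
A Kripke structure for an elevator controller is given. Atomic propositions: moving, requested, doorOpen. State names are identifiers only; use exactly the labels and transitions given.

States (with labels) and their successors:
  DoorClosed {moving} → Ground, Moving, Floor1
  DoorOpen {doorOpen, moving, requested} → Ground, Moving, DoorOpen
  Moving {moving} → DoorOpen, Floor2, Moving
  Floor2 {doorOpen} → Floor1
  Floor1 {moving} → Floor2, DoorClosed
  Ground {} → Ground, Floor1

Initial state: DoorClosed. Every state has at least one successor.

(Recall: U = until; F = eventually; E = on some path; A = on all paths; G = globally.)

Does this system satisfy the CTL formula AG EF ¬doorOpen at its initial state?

States satisfying EF ¬doorOpen: {DoorClosed, DoorOpen, Moving, Floor2, Floor1, Ground}.
States satisfying AG EF ¬doorOpen: {DoorClosed, DoorOpen, Moving, Floor2, Floor1, Ground}.
Every state reachable from DoorClosed satisfies EF ¬doorOpen.
DoorClosed ∈ Sat(AG EF ¬doorOpen).

Satisfied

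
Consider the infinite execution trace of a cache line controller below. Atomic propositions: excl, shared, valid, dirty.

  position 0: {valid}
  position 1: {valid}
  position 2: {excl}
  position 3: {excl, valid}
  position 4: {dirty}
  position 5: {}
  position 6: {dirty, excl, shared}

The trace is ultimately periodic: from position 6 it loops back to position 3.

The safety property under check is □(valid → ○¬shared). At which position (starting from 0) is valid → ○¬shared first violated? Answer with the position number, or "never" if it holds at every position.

valid → ○¬shared holds at every position 0..6, and those are all the positions the trace ever visits, so the invariant □(valid → ○¬shared) is never violated.

never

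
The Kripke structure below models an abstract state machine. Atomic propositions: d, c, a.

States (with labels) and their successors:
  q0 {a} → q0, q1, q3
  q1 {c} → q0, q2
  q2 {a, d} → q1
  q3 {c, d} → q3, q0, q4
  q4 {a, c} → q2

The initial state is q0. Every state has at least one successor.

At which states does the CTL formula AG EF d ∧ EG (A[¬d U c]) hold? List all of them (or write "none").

States satisfying EF d: {q0, q1, q2, q3, q4}.
States satisfying AG EF d: {q0, q1, q2, q3, q4}.
States satisfying A[¬d U c]: {q1, q3, q4}.
States satisfying EG (A[¬d U c]): {q3}.
States satisfying AG EF d ∧ EG (A[¬d U c]): {q3}.

{q3}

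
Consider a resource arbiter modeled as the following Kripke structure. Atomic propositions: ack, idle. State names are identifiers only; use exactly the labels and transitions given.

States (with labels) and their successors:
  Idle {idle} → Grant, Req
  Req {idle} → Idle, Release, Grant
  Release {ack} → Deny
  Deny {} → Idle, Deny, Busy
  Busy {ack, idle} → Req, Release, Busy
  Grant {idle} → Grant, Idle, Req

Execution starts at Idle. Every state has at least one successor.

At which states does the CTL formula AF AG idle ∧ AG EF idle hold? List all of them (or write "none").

none

States satisfying AG idle: ∅.
States satisfying AF AG idle: ∅.
States satisfying EF idle: {Idle, Req, Release, Deny, Busy, Grant}.
States satisfying AG EF idle: {Idle, Req, Release, Deny, Busy, Grant}.
States satisfying AF AG idle ∧ AG EF idle: ∅.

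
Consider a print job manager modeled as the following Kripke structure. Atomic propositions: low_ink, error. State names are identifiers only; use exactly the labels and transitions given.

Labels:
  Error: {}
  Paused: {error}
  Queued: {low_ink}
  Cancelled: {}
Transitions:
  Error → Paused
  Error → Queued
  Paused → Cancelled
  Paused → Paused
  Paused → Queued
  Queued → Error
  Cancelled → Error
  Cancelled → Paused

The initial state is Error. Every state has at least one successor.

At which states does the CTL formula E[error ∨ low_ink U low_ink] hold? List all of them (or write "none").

States satisfying error ∨ low_ink: {Paused, Queued}.
States satisfying low_ink: {Queued}.
States satisfying E[error ∨ low_ink U low_ink]: {Paused, Queued}.

{Paused, Queued}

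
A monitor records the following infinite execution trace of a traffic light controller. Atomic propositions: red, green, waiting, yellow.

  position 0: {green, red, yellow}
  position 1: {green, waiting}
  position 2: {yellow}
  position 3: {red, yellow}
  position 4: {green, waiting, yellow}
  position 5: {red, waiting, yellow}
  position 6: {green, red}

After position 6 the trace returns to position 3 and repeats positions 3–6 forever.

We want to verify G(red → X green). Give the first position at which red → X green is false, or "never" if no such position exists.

6

Check red → X green at each position in order: 0 ✓, 1 ✓, 2 ✓, 3 ✓, 4 ✓, 5 ✓.
At position 6 the labels are {green, red} and the next position 3 has {red, yellow}, so red → X green is false there. This is the first violation.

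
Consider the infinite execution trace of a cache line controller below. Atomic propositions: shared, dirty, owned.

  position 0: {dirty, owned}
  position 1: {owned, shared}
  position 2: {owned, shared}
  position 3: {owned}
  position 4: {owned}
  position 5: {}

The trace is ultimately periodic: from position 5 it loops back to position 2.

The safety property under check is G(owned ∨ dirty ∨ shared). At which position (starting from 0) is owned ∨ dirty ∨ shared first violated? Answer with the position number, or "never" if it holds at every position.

Check owned ∨ dirty ∨ shared at each position in order: 0 ✓, 1 ✓, 2 ✓, 3 ✓, 4 ✓.
At position 5 the labels are {}, so owned ∨ dirty ∨ shared is false there. This is the first violation.

5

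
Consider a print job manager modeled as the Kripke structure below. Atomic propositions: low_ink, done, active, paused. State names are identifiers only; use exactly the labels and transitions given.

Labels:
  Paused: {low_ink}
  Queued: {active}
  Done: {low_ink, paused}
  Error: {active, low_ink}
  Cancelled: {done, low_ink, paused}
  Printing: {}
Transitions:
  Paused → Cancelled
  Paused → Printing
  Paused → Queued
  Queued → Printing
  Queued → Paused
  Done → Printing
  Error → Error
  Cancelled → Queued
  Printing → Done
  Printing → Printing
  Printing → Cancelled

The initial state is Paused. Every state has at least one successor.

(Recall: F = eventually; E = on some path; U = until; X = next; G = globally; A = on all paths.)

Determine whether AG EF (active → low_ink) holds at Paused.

Holds

States satisfying EF (active → low_ink): {Paused, Queued, Done, Error, Cancelled, Printing}.
States satisfying AG EF (active → low_ink): {Paused, Queued, Done, Error, Cancelled, Printing}.
Every state reachable from Paused satisfies EF (active → low_ink).
Paused ∈ Sat(AG EF (active → low_ink)).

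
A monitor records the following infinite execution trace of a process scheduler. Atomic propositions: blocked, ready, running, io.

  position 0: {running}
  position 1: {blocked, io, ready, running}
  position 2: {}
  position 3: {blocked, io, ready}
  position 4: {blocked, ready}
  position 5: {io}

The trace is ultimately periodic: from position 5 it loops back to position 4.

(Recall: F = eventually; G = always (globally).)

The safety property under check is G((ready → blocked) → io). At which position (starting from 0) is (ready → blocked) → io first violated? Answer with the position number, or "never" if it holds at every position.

At position 0 the labels are {running}, so (ready → blocked) → io is false there. This is the first violation.

0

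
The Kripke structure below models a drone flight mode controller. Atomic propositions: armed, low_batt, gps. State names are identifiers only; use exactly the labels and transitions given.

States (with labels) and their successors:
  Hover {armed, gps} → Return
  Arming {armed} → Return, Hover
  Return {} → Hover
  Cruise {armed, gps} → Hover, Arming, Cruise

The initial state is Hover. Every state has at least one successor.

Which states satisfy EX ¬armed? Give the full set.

{Hover, Arming}

States satisfying ¬armed: {Return}.
States satisfying EX ¬armed: {Hover, Arming}.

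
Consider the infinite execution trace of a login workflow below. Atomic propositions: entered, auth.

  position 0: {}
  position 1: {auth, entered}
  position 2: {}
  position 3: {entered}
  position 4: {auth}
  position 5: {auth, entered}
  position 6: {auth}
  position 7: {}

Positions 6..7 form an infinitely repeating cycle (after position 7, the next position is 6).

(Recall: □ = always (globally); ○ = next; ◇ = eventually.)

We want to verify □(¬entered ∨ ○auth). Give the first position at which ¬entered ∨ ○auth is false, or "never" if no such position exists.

1

Check ¬entered ∨ ○auth at each position in order: 0 ✓.
At position 1 the labels are {auth, entered} and the next position 2 has {}, so ¬entered ∨ ○auth is false there. This is the first violation.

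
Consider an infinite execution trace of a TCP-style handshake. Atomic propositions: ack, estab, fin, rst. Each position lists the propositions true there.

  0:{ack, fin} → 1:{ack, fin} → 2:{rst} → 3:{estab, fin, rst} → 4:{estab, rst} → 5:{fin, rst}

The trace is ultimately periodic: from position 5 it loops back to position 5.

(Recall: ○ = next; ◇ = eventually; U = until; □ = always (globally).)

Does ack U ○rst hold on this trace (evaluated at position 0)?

Walking from position 0: ○rst first holds at position 1, and ack holds at every earlier position along the way, so ack U ○rst holds.

Satisfied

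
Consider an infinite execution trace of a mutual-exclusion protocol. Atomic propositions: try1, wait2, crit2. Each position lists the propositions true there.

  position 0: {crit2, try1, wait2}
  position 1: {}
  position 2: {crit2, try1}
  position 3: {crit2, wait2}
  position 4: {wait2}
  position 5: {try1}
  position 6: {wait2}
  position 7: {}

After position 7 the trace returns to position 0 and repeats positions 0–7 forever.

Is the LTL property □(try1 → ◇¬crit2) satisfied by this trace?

try1 → ◇¬crit2 holds at every position 0..7, and those are all positions ever visited, so □(try1 → ◇¬crit2) holds.
Positions where try1 holds: 0, 2, 5.
Check ◇¬crit2 at each: 0→ok, 2→ok, 5→ok.

Yes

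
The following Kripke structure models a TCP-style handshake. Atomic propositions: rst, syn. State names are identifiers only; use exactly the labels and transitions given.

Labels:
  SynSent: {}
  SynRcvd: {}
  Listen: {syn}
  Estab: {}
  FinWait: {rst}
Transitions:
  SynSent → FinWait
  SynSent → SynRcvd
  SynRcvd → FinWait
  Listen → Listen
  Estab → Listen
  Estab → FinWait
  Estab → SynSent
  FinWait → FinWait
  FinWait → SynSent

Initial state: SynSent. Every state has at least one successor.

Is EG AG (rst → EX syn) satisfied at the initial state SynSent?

No

States satisfying AG (rst → EX syn): {Listen}.
States satisfying EG AG (rst → EX syn): {Listen}.
No suitable path/successor from SynSent witnesses the formula.
SynSent ∉ Sat(EG AG (rst → EX syn)).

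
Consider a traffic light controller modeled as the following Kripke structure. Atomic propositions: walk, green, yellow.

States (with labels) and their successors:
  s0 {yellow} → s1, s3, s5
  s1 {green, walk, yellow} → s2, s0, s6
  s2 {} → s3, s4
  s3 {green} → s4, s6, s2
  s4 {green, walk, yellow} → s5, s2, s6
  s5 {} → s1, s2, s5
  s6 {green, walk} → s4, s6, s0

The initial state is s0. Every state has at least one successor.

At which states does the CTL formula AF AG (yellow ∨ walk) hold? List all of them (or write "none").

none

States satisfying AG (yellow ∨ walk): ∅.
States satisfying AF AG (yellow ∨ walk): ∅.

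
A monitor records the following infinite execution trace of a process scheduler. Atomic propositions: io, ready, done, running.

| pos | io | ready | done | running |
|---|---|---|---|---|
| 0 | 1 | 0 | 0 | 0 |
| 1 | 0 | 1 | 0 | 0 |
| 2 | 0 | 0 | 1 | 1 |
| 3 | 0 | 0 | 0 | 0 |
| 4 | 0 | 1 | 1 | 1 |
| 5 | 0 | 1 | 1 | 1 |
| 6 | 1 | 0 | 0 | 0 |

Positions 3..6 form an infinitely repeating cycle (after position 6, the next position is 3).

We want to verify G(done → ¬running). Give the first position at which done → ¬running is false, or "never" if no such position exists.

2

Check done → ¬running at each position in order: 0 ✓, 1 ✓.
At position 2 the labels are {done, running}, so done → ¬running is false there. This is the first violation.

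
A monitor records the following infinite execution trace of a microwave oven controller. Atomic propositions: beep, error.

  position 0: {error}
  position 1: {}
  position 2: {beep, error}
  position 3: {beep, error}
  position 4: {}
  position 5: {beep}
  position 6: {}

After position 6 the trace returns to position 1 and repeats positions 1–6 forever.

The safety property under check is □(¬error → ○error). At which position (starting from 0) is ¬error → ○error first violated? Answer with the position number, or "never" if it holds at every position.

4

Check ¬error → ○error at each position in order: 0 ✓, 1 ✓, 2 ✓, 3 ✓.
At position 4 the labels are {} and the next position 5 has {beep}, so ¬error → ○error is false there. This is the first violation.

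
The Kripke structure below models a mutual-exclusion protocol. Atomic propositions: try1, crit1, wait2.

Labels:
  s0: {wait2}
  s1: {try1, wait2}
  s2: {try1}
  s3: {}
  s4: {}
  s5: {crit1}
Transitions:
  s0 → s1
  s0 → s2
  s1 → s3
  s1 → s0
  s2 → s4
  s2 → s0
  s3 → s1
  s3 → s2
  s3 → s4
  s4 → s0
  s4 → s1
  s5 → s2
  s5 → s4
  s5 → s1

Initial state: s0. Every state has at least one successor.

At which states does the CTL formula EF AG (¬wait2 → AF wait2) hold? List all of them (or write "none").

States satisfying AG (¬wait2 → AF wait2): {s0, s1, s2, s3, s4, s5}.
States satisfying EF AG (¬wait2 → AF wait2): {s0, s1, s2, s3, s4, s5}.

{s0, s1, s2, s3, s4, s5}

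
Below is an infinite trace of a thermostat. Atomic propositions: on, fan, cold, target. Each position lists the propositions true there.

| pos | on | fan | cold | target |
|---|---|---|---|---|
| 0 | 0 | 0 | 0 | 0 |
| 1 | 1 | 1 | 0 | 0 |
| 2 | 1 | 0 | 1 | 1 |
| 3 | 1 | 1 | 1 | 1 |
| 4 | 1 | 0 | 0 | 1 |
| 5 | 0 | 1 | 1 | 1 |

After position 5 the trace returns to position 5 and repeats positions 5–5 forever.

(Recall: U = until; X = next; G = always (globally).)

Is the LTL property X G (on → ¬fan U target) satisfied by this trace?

No

The position after 0 is 1; G (on → ¬fan U target) is false there.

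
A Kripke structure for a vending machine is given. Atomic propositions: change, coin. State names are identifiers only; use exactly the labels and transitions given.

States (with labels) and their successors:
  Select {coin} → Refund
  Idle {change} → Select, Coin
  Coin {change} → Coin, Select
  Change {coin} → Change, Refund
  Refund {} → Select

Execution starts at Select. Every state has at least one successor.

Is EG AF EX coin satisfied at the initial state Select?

Yes

States satisfying AF EX coin: {Select, Idle, Coin, Change, Refund}.
States satisfying EG AF EX coin: {Select, Idle, Coin, Change, Refund}.
Select ∈ Sat(EG AF EX coin).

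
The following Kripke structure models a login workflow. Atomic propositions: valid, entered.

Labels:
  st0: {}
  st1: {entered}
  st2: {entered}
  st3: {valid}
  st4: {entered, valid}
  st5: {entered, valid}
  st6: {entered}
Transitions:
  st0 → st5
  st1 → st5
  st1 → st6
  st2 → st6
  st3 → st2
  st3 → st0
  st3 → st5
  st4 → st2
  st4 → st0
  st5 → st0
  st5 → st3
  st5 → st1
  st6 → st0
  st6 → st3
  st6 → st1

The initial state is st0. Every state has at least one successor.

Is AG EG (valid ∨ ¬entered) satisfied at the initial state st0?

No

States satisfying EG (valid ∨ ¬entered): {st0, st3, st4, st5}.
States satisfying AG EG (valid ∨ ¬entered): ∅.
st1 is reachable from st0 and violates EG (valid ∨ ¬entered), so AG fails at st0.
st0 ∉ Sat(AG EG (valid ∨ ¬entered)).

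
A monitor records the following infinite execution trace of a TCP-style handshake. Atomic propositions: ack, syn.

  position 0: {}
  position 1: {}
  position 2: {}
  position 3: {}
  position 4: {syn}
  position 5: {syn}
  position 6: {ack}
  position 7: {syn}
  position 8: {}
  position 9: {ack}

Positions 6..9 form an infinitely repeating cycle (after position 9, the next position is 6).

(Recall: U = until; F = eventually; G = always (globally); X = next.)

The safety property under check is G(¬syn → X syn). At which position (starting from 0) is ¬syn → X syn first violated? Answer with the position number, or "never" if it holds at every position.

At position 0 the labels are {} and the next position 1 has {}, so ¬syn → X syn is false there. This is the first violation.

0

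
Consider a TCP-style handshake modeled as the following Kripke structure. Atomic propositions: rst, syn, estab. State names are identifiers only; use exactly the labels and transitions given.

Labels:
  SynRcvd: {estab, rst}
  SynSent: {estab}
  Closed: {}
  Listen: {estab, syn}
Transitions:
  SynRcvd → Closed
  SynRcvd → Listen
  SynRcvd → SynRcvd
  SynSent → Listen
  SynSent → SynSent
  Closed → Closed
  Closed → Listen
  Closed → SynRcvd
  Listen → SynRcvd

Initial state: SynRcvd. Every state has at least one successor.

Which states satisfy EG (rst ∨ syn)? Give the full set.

States satisfying rst ∨ syn: {SynRcvd, Listen}.
States satisfying EG (rst ∨ syn): {SynRcvd, Listen}.

{SynRcvd, Listen}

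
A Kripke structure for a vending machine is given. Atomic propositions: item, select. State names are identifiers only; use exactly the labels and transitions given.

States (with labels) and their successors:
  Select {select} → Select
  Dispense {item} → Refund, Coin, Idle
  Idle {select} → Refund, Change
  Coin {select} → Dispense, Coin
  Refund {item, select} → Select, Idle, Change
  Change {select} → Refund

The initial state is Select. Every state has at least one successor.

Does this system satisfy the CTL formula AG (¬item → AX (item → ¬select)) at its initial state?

Yes

States satisfying ¬item → AX (item → ¬select): {Select, Dispense, Coin, Refund}.
States satisfying AG (¬item → AX (item → ¬select)): {Select}.
Every state reachable from Select satisfies ¬item → AX (item → ¬select).
Select ∈ Sat(AG (¬item → AX (item → ¬select))).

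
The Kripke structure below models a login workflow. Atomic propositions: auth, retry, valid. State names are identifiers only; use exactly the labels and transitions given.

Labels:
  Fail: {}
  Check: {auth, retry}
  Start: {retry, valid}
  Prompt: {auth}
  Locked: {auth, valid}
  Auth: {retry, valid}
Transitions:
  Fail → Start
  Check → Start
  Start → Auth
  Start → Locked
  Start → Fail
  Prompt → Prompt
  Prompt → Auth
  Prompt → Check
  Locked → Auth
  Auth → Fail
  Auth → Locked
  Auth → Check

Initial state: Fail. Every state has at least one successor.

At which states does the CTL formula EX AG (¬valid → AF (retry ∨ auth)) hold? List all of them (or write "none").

States satisfying AG (¬valid → AF (retry ∨ auth)): {Fail, Check, Start, Prompt, Locked, Auth}.
States satisfying EX AG (¬valid → AF (retry ∨ auth)): {Fail, Check, Start, Prompt, Locked, Auth}.

{Fail, Check, Start, Prompt, Locked, Auth}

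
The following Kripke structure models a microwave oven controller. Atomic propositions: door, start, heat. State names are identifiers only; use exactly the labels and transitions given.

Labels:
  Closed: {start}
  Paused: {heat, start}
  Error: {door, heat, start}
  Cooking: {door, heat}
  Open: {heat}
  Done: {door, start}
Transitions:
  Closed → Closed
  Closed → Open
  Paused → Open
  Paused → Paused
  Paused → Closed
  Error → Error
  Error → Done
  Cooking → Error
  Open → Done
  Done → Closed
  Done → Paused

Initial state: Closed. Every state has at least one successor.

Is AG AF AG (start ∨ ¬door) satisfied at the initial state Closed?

Satisfied

States satisfying AF AG (start ∨ ¬door): {Closed, Paused, Error, Cooking, Open, Done}.
States satisfying AG AF AG (start ∨ ¬door): {Closed, Paused, Error, Cooking, Open, Done}.
Every state reachable from Closed satisfies AF AG (start ∨ ¬door).
Closed ∈ Sat(AG AF AG (start ∨ ¬door)).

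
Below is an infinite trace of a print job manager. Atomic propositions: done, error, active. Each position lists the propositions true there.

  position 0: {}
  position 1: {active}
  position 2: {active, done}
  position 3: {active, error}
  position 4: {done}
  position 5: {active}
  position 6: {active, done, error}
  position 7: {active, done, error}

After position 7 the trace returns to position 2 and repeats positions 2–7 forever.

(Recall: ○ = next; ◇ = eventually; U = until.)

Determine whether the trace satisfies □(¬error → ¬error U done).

Holds

¬error → ¬error U done holds at every position 0..7, and those are all positions ever visited, so □(¬error → ¬error U done) holds.
Positions where ¬error holds: 0, 1, 2, 4, 5.
Check ¬error U done at each: 0→ok, 1→ok, 2→ok, 4→ok, 5→ok.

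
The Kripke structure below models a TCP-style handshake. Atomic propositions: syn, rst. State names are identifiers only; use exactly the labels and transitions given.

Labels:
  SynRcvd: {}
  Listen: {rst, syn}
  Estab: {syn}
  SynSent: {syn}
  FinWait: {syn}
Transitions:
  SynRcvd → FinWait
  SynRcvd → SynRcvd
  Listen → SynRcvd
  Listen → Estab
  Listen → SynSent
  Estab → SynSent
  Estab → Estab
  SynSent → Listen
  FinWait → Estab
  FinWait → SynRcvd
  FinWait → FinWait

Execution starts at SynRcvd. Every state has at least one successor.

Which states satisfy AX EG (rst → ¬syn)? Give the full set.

States satisfying EG (rst → ¬syn): {SynRcvd, Estab, FinWait}.
States satisfying AX EG (rst → ¬syn): {SynRcvd, FinWait}.

{SynRcvd, FinWait}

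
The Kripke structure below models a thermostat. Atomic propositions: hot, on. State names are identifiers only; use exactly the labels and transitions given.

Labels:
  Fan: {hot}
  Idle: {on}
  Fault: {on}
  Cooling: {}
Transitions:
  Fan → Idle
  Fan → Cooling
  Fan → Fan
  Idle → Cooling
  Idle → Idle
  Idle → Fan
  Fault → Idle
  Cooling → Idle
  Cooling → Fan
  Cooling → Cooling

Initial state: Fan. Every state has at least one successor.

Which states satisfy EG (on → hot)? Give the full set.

States satisfying on → hot: {Fan, Cooling}.
States satisfying EG (on → hot): {Fan, Cooling}.

{Fan, Cooling}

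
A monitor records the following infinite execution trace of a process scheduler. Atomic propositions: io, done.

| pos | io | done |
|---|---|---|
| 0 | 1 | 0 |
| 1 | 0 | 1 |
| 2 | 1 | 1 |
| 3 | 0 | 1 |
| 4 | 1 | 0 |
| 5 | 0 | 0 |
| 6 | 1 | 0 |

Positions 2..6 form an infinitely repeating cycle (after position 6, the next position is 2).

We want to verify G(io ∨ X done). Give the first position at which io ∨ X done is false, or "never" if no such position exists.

3

Check io ∨ X done at each position in order: 0 ✓, 1 ✓, 2 ✓.
At position 3 the labels are {done} and the next position 4 has {io}, so io ∨ X done is false there. This is the first violation.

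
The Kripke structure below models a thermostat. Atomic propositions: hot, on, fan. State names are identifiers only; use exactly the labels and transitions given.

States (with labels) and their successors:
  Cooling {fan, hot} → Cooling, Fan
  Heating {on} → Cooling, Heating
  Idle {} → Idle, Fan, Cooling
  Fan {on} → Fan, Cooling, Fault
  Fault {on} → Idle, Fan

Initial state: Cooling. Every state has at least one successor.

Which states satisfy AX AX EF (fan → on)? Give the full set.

{Cooling, Heating, Idle, Fan, Fault}

States satisfying AX EF (fan → on): {Cooling, Heating, Idle, Fan, Fault}.
States satisfying AX AX EF (fan → on): {Cooling, Heating, Idle, Fan, Fault}.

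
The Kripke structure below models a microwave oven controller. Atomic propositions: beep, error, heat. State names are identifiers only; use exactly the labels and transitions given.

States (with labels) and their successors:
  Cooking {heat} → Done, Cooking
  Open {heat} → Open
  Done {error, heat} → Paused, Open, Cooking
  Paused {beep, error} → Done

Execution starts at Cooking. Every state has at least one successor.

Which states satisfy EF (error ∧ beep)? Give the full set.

States satisfying error ∧ beep: {Paused}.
States satisfying EF (error ∧ beep): {Cooking, Done, Paused}.

{Cooking, Done, Paused}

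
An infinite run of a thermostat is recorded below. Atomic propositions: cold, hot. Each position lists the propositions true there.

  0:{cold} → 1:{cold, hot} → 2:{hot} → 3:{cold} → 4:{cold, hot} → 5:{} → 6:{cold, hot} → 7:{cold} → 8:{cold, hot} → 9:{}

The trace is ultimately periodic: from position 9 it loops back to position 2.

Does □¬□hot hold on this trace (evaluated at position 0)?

Holds

¬□hot holds at every position 0..9, and those are all positions ever visited, so □¬□hot holds.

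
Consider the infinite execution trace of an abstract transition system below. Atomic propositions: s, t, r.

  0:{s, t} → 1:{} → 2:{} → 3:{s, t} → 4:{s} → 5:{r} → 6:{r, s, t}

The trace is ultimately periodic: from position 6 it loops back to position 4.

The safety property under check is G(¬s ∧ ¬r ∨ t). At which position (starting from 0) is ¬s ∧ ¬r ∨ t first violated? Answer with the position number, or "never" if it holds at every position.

Check ¬s ∧ ¬r ∨ t at each position in order: 0 ✓, 1 ✓, 2 ✓, 3 ✓.
At position 4 the labels are {s}, so ¬s ∧ ¬r ∨ t is false there. This is the first violation.

4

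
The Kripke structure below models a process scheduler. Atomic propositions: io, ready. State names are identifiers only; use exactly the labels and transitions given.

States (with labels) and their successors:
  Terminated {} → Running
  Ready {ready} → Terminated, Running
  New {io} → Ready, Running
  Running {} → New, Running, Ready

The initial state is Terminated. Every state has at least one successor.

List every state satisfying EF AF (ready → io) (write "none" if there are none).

{Terminated, Ready, New, Running}

States satisfying AF (ready → io): {Terminated, Ready, New, Running}.
States satisfying EF AF (ready → io): {Terminated, Ready, New, Running}.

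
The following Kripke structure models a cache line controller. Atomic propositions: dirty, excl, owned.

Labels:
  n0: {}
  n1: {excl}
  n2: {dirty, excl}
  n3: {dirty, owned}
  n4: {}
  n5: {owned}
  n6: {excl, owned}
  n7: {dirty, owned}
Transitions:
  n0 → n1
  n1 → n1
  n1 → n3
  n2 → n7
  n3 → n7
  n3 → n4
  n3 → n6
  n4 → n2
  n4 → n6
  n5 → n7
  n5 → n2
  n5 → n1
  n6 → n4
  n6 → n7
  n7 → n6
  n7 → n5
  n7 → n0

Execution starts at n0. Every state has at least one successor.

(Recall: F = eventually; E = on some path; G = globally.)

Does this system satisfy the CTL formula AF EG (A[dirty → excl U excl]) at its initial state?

Yes

States satisfying EG (A[dirty → excl U excl]): {n0, n1, n4, n6}.
States satisfying AF EG (A[dirty → excl U excl]): {n0, n1, n4, n6}.
n0 ∈ Sat(AF EG (A[dirty → excl U excl])).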